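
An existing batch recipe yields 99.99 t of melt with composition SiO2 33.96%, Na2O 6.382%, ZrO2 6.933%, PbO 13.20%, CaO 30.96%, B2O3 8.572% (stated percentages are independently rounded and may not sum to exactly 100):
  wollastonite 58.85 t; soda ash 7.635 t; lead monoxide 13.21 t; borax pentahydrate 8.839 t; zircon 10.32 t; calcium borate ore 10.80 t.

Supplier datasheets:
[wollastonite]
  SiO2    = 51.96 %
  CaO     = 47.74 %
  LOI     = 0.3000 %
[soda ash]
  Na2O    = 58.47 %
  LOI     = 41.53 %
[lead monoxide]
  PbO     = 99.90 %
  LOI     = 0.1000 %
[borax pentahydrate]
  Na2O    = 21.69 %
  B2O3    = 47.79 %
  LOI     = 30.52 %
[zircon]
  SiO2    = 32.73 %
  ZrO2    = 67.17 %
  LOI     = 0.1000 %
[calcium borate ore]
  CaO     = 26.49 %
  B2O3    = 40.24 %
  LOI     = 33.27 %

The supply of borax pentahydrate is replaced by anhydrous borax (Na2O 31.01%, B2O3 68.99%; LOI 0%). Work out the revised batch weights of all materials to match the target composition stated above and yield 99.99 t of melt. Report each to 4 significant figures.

Exact precision is maintained through every step. Mid-chain values appear (rounded to four significant figures) when written out; every reported number takes a single rounding — the derived quantities (the yield, totals, six oxide percentages, LOI, glass mass) are rebuilt at exact precision using the weight values per 99.99 t of glass, as quoted within the question or the answer.
The oxide mass targets at 99.99 t melt:
  SiO2: 33.96% × 99.99 = 33.96 t
  Na2O: 6.382% × 99.99 = 6.381 t
  ZrO2: 6.933% × 99.99 = 6.932 t
  PbO: 13.20% × 99.99 = 13.20 t
  CaO: 30.96% × 99.99 = 30.96 t
  B2O3: 8.572% × 99.99 = 8.571 t
Mass-balance tally per oxide applying the batch weights above, under the basis named above (sums match the target masses inside rounding margins):
  SiO2: 58.85·0.5196 + 10.32·0.3273 = 33.96 t (target 33.96 t)
  Na2O: 7.667·0.5847 + 6.123·0.3101 = 6.382 t (target 6.381 t)
  ZrO2: 10.32·0.6717 = 6.932 t (target 6.932 t)
  PbO: 13.21·0.9990 = 13.20 t (target 13.20 t)
  CaO: 58.85·0.4774 + 10.80·0.2649 = 30.96 t (target 30.96 t)
  B2O3: 6.123·0.6899 + 10.80·0.4024 = 8.570 t (target 8.571 t)
Consistency of the glass mass: total batch − LOI = 99.99 t (the targets, summed, come to 100.0 t; stated basis 99.99 t — rounding explains the deltas).
Adding the batch up: Σ batch = 107.0 t; loss to ignition Σ batch·LOI = 6.977 t; as yield: glass ÷ batch → 93.48%.

Revised batch per 99.99 t melt:
  wollastonite: 58.85 t
  soda ash: 7.667 t
  lead monoxide: 13.21 t
  anhydrous borax: 6.123 t
  zircon: 10.32 t
  calcium borate ore: 10.80 t
Total batch = 107.0 t; LOI loss = 6.977 t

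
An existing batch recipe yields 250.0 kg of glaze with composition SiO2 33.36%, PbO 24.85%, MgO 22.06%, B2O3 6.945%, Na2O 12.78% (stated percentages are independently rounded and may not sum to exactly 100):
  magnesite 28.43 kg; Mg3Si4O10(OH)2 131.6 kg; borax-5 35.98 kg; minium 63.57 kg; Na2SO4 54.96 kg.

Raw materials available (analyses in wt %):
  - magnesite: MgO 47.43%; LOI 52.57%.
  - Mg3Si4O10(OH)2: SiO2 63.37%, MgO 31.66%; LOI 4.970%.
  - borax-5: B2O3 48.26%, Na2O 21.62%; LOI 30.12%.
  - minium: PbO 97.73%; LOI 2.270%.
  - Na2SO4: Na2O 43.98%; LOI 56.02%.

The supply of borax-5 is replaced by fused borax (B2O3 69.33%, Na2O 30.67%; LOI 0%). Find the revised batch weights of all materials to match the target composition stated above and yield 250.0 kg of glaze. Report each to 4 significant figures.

Revised batch per 250.0 kg glaze:
  magnesite: 28.43 kg
  Mg3Si4O10(OH)2: 131.6 kg
  fused borax: 25.04 kg
  minium: 63.57 kg
  Na2SO4: 55.18 kg
Total batch = 303.8 kg; LOI loss = 53.84 kg

Values along the way are displayed rounded off to 4 significant figures across the worked steps; each numeric step holds full precision from first step to last — every reported figure receives exactly one rounding — the derived quantities, which include the totals, ignition loss, five oxide percentages, net glass mass, yield, are computed at full precision, exactly as printed in problem or answer, using the weight values per 250.0 kg of glass.
Oxide mass targets, per 250.0 kg glaze:
  SiO2: 33.36% × 250.0 = 83.40 kg
  PbO: 24.85% × 250.0 = 62.12 kg
  MgO: 22.06% × 250.0 = 55.15 kg
  B2O3: 6.945% × 250.0 = 17.36 kg
  Na2O: 12.78% × 250.0 = 31.95 kg
A balance pass over the oxides, given the weights on record, on the stated basis (oxide sums agree with the targets modulo rounding of the values):
  SiO2: 131.6·0.6337 = 83.39 kg (target 83.40 kg)
  PbO: 63.57·0.9773 = 62.13 kg (target 62.12 kg)
  MgO: 28.43·0.4743 + 131.6·0.3166 = 55.15 kg (target 55.15 kg)
  B2O3: 25.04·0.6933 = 17.36 kg (target 17.36 kg)
  Na2O: 25.04·0.3067 + 55.18·0.4398 = 31.95 kg (target 31.95 kg)
Consistency of the glass mass: Σ batch − LOI loss = 250.0 kg (targets for the oxides total 250.0 kg; the stated basis being 250.0 kg — a pure rounding effect).
Adding the batch up: Σ batch = 303.8 kg; the LOI term Σ batch·LOI equals 53.84 kg; as yield: glass ÷ batch → 82.28%.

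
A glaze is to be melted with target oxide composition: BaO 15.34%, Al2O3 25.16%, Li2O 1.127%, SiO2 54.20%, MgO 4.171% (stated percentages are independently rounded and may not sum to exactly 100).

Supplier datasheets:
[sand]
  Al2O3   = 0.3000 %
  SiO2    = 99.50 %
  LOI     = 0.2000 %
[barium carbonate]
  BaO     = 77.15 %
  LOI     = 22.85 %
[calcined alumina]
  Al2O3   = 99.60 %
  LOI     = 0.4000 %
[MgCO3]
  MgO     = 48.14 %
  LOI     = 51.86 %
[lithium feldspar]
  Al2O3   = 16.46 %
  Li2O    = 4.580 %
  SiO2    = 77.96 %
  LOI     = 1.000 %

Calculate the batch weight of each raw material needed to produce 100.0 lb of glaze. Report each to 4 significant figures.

In-progress results are printed, rounded to 4 significant figures, alongside each step — all arithmetic keeps full float precision at all times — exactly one rounding is applied to every reported value — derived quantities are carried at exact precision (yield, totals, net glass mass, LOI, five oxide percentages) using the weight values at 100.0 lb of glass, exactly as printed in the question or the answer.
Per-oxide target masses for 100.0 lb glaze:
  BaO: 15.34% × 100.0 = 15.34 lb
  Al2O3: 25.16% × 100.0 = 25.16 lb
  Li2O: 1.127% × 100.0 = 1.127 lb
  SiO2: 54.20% × 100.0 = 54.20 lb
  MgO: 4.171% × 100.0 = 4.171 lb
Sums-versus-targets review using the reported weights, versus the basis set out (target by target, the sums agree given rounding of the digits):
  BaO: 19.88·0.7715 = 15.34 lb (target 15.34 lb)
  Al2O3: 35.19·0.003000 + 21.09·0.9960 + 24.61·0.1646 = 25.16 lb (target 25.16 lb)
  Li2O: 24.61·0.04580 = 1.127 lb (target 1.127 lb)
  SiO2: 35.19·0.9950 + 24.61·0.7796 = 54.20 lb (target 54.20 lb)
  MgO: 8.664·0.4814 = 4.171 lb (target 4.171 lb)
Glass mass check: batch Σ − ignition loss = 100.0 lb (oxide target masses add up to 100.0 lb; against the stated basis, 100.0 lb — rounding explains the deltas).
Total batch = Σ batch = 109.4 lb; ignition loss, Σ(batch × LOI) = 9.437 lb; glass ÷ batch gives a yield of 91.38%.

Batch per 100.0 lb glaze:
  sand: 35.19 lb
  barium carbonate: 19.88 lb
  calcined alumina: 21.09 lb
  MgCO3: 8.664 lb
  lithium feldspar: 24.61 lb
Total batch = 109.4 lb; LOI loss = 9.437 lb; yield = 91.38%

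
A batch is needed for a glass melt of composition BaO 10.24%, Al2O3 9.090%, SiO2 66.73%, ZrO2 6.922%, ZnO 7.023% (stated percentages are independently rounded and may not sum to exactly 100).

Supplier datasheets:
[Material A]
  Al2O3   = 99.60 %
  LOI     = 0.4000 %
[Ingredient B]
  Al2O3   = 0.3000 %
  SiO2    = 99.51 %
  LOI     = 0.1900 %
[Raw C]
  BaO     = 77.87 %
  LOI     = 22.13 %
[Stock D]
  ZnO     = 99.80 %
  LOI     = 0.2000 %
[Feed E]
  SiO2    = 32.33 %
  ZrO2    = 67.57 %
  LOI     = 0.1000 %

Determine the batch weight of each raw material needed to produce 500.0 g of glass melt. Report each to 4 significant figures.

Batch per 500.0 g glass melt:
  Material A: 44.67 g
  Ingredient B: 318.7 g
  Raw C: 65.75 g
  Stock D: 35.19 g
  Feed E: 51.22 g
Total batch = 515.5 g; LOI loss = 15.46 g; yield = 97.00%

Intermediates are shown rounded off to 4 significant figures on the page. All internal work keeps full float precision from first step to last — every reported value sees exactly one rounding; derived quantities (yield, LOI, totals, five oxide percentages, glass mass) are carried starting from the weights for 500.0 g of glass in full float precision, as written in problem or answer.
Oxide-by-oxide targets in 500.0 g glass melt:
  BaO: 10.24% × 500.0 = 51.20 g
  Al2O3: 9.090% × 500.0 = 45.45 g
  SiO2: 66.73% × 500.0 = 333.6 g
  ZrO2: 6.922% × 500.0 = 34.61 g
  ZnO: 7.023% × 500.0 = 35.12 g
Oxide-by-oxide audit working from each reported weight, versus the basis set out (oxide sums agree with the targets exact up to rounding of places):
  BaO: 65.75·0.7787 = 51.20 g (target 51.20 g)
  Al2O3: 44.67·0.9960 + 318.7·0.003000 = 45.45 g (target 45.45 g)
  SiO2: 318.7·0.9951 + 51.22·0.3233 = 333.7 g (target 333.6 g)
  ZrO2: 51.22·0.6757 = 34.61 g (target 34.61 g)
  ZnO: 35.19·0.9980 = 35.12 g (target 35.12 g)
Mass balance on the glass: the batch minus its LOI: 500.1 g (summing oxide targets gives 500.0 g; versus the stated basis of 500.0 g — any gap is answer rounding).
Whole-batch sum: Σ batch = 515.5 g; Σ batch·LOI gives LOI loss = 15.46 g; yield: glass divided by total = 97.00%.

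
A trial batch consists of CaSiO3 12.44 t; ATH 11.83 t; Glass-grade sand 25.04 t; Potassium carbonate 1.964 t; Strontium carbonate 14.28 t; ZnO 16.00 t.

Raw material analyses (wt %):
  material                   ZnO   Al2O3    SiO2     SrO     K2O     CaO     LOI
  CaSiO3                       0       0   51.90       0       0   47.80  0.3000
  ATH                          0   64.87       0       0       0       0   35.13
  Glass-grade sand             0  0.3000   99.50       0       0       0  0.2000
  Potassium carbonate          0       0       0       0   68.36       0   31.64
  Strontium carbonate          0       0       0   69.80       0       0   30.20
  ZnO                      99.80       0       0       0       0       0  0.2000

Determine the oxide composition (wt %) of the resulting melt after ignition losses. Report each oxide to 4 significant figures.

Glass mass = 72.34 t (batch 81.55 − LOI 9.209).
Composition: ZnO 22.07%, Al2O3 10.71%, SiO2 43.36%, SrO 13.78%, K2O 1.856%, CaO 8.219%

Each numeric step holds full precision through the solve; mid-chain values are displayed with 4-significant-digit rounding alongside each step — each reported value undergoes a single rounding — derived quantities are computed using the weight values on 72.34 t of glass in full precision (LOI, the totals, six oxide percentages, yield, glass mass), as set out in question or answer.
Oxide-by-oxide delivered mass:
  ZnO: 16.00·0.9980 = 15.97 t
  Al2O3: 11.83·0.6487 + 25.04·0.003000 = 7.749 t
  SiO2: 12.44·0.5190 + 25.04·0.9950 = 31.37 t
  SrO: 14.28·0.6980 = 9.967 t
  K2O: 1.964·0.6836 = 1.343 t
  CaO: 12.44·0.4780 = 5.946 t
LOI: 12.44·0.003000 + 11.83·0.3513 + 25.04·0.002000 + 1.964·0.3164 + 14.28·0.3020 + 16.00·0.002000 = 9.209 t
Glass = total batch minus LOI = 81.55 − 9.209 = 72.34 t (consistent with Σ oxide mass)
each oxide over glass, ×100, is wt %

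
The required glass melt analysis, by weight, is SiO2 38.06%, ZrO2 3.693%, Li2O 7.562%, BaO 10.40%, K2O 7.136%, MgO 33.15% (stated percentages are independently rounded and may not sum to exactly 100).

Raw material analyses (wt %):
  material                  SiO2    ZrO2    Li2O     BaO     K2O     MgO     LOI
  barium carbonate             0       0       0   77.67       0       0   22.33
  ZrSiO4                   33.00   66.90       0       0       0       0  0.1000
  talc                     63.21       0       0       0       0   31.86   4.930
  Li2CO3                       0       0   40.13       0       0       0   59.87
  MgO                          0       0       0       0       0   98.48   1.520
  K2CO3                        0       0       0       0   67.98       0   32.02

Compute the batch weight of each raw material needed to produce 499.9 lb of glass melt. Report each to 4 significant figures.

Batch per 499.9 lb glass melt:
  barium carbonate: 66.94 lb
  ZrSiO4: 27.60 lb
  talc: 286.6 lb
  Li2CO3: 94.20 lb
  MgO: 75.56 lb
  K2CO3: 52.48 lb
Total batch = 603.4 lb; LOI loss = 103.5 lb; yield = 82.85%

Working values are rounded to four significant figures as shown — all arithmetic maintains full float precision from first step to last; every reported figure is rounded just once. All derived quantities, which include the totals, the six compositions, yield, LOI, net glass mass, are re-derived in full float precision, as quoted within problem or answer, from the batch weights at 499.9 lb of glass.
Per-oxide target masses for 499.9 lb glass melt:
  SiO2: 38.06% × 499.9 = 190.3 lb
  ZrO2: 3.693% × 499.9 = 18.46 lb
  Li2O: 7.562% × 499.9 = 37.80 lb
  BaO: 10.40% × 499.9 = 51.99 lb
  K2O: 7.136% × 499.9 = 35.67 lb
  MgO: 33.15% × 499.9 = 165.7 lb
Sums-versus-targets review per the reported batch figures, per the basis as stated (every target is met by its sum once rounding is allowed for):
  SiO2: 27.60·0.3300 + 286.6·0.6321 = 190.3 lb (target 190.3 lb)
  ZrO2: 27.60·0.6690 = 18.46 lb (target 18.46 lb)
  Li2O: 94.20·0.4013 = 37.80 lb (target 37.80 lb)
  BaO: 66.94·0.7767 = 51.99 lb (target 51.99 lb)
  K2O: 52.48·0.6798 = 35.68 lb (target 35.67 lb)
  MgO: 286.6·0.3186 + 75.56·0.9848 = 165.7 lb (target 165.7 lb)
Glass mass check: batch Σ − ignition loss = 499.9 lb (summing oxide targets gives 499.9 lb; against the stated basis, 499.9 lb — deltas are rounding alone).
Whole-batch sum: Σ batch = 603.4 lb; loss to ignition Σ batch·LOI = 103.5 lb; yield, glass over the total, = 82.85%.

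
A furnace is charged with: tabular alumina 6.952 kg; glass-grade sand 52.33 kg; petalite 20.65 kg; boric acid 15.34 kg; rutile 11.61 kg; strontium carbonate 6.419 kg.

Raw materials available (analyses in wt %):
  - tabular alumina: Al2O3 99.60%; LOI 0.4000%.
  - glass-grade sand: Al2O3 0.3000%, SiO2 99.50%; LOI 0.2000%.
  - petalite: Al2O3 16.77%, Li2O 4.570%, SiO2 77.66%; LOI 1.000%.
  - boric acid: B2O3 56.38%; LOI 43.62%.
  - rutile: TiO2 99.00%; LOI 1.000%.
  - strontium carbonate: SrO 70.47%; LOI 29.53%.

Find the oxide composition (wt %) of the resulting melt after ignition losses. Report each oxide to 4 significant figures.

The intermediate values are shown rounded to four significant digits when written out — all internal work carries full float precision in every operation — every reported figure includes exactly one rounding. The derived quantities (the totals, the yield, ignition loss, six oxide percentages, glass mass) are recomputed from the weighed amounts on 104.3 kg of glass in full float precision exactly as printed in question or answer.
Oxide-by-oxide delivered mass:
  Al2O3: 6.952·0.9960 + 52.33·0.003000 + 20.65·0.1677 = 10.54 kg
  Li2O: 20.65·0.04570 = 0.9437 kg
  SiO2: 52.33·0.9950 + 20.65·0.7766 = 68.11 kg
  TiO2: 11.61·0.9900 = 11.49 kg
  B2O3: 15.34·0.5638 = 8.649 kg
  SrO: 6.419·0.7047 = 4.523 kg
LOI: 6.952·0.004000 + 52.33·0.002000 + 20.65·0.01000 + 15.34·0.4362 + 11.61·0.01000 + 6.419·0.2953 = 9.042 kg
Net of LOI, the glass mass = 113.3 − 9.042 = 104.3 kg (consistent with Σ oxide mass)
percent share: oxide ÷ glass, ×100

Glass mass = 104.3 kg (batch 113.3 − LOI 9.042).
Composition: Al2O3 10.11%, Li2O 0.9052%, SiO2 65.32%, TiO2 11.02%, B2O3 8.295%, SrO 4.339%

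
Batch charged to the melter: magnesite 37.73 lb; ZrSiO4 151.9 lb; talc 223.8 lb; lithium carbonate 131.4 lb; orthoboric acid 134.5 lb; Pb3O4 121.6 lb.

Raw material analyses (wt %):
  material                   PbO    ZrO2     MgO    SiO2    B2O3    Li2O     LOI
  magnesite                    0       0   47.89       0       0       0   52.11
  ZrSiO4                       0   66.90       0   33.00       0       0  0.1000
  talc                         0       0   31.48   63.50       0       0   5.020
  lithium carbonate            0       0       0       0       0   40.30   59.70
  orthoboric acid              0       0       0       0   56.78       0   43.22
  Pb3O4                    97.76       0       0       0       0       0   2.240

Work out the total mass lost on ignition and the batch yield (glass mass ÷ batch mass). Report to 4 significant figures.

LOI loss = 170.3 lb; glass = 630.6 lb; yield = 78.73%

Each numeric step runs at exact precision in all steps — intermediates are shown rounded to four significant figures across the worked steps; every reported figure carries a single rounding — all derived quantities are carried starting from the weights at 630.6 lb of glass in exact precision (the totals, yield, net glass mass, LOI, the six compositions), exactly as printed in problem or answer.
Per-material ignition loss:
  magnesite: 37.73 × 0.5211 = 19.66 lb
  ZrSiO4: 151.9 × 0.001000 = 0.1519 lb
  talc: 223.8 × 0.05020 = 11.23 lb
  lithium carbonate: 131.4 × 0.5970 = 78.45 lb
  orthoboric acid: 134.5 × 0.4322 = 58.13 lb
  Pb3O4: 121.6 × 0.02240 = 2.724 lb
Total LOI = 170.3 lb
Glass = batch − LOI = 800.9 − 170.3 = 630.6 lb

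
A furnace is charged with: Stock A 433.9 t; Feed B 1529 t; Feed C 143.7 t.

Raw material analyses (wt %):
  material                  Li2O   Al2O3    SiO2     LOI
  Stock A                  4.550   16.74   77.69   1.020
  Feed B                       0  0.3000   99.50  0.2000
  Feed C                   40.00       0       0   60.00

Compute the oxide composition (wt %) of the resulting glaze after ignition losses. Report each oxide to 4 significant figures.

All arithmetic holds full float precision through every step — working values appear, rounded to 4 significant figures, in the working — every reported result takes just one rounding. Derived quantities are re-derived at full precision (the totals, ignition loss, the three compositions, net glass mass, the yield) using the weight values for 2013 t of glass exactly as printed in the problem or the answer.
What the batch supplies per oxide:
  Li2O: 433.9·0.04550 + 143.7·0.4000 = 77.22 t
  Al2O3: 433.9·0.1674 + 1529·0.003000 = 77.22 t
  SiO2: 433.9·0.7769 + 1529·0.9950 = 1858 t
LOI: 433.9·0.01020 + 1529·0.002000 + 143.7·0.6000 = 93.70 t
batch − LOI leaves glass = 2107 − 93.70 = 2013 t (matching Σ of the oxides)
wt % = 100 × oxide mass / glass mass

Glass mass = 2013 t (batch 2107 − LOI 93.70).
Composition: Li2O 3.836%, Al2O3 3.836%, SiO2 92.33%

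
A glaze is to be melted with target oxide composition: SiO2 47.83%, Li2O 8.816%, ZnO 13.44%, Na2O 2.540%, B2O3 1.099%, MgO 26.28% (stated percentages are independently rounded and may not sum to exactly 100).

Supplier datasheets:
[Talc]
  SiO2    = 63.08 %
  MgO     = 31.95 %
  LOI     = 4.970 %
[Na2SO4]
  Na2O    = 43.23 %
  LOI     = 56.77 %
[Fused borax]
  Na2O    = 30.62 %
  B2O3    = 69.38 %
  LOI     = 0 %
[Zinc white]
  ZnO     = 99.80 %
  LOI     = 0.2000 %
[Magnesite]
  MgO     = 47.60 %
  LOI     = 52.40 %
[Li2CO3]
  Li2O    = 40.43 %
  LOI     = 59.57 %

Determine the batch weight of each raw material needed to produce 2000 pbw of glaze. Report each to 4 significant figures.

The whole derivation maintains full precision end to end; the intermediate values appear rounded to 4 significant figures across the worked steps; a single rounding completes every reported result. The derived quantities are carried at exact precision (yield, the six compositions, totals, glass mass, LOI) from the batch weights on 2000 pbw of glass, as written in the problem or the answer.
Oxide-by-oxide targets in 2000 pbw glaze:
  SiO2: 47.83% × 2000 = 956.6 pbw
  Li2O: 8.816% × 2000 = 176.3 pbw
  ZnO: 13.44% × 2000 = 268.8 pbw
  Na2O: 2.540% × 2000 = 50.80 pbw
  B2O3: 1.099% × 2000 = 21.98 pbw
  MgO: 26.28% × 2000 = 525.6 pbw
Sums-versus-targets review on the weights just shown, under the basis named above (sums match the target masses inside rounding margins):
  SiO2: 1516·0.6308 = 956.3 pbw (target 956.6 pbw)
  Li2O: 436.1·0.4043 = 176.3 pbw (target 176.3 pbw)
  ZnO: 269.3·0.9980 = 268.8 pbw (target 268.8 pbw)
  Na2O: 95.07·0.4323 + 31.68·0.3062 = 50.80 pbw (target 50.80 pbw)
  B2O3: 31.68·0.6938 = 21.98 pbw (target 21.98 pbw)
  MgO: 1516·0.3195 + 86.31·0.4760 = 525.4 pbw (target 525.6 pbw)
Glass-mass closure: the batch minus its LOI: 2000 pbw (targets for the oxides total 2000 pbw; versus the stated basis of 2000 pbw — any gap is answer rounding).
Whole-batch sum: Σ batch = 2434 pbw; Σ batch·LOI gives LOI loss = 434.9 pbw; glass ÷ batch gives a yield of 82.14%.

Batch per 2000 pbw glaze:
  Talc: 1516 pbw
  Na2SO4: 95.07 pbw
  Fused borax: 31.68 pbw
  Zinc white: 269.3 pbw
  Magnesite: 86.31 pbw
  Li2CO3: 436.1 pbw
Total batch = 2434 pbw; LOI loss = 434.9 pbw; yield = 82.14%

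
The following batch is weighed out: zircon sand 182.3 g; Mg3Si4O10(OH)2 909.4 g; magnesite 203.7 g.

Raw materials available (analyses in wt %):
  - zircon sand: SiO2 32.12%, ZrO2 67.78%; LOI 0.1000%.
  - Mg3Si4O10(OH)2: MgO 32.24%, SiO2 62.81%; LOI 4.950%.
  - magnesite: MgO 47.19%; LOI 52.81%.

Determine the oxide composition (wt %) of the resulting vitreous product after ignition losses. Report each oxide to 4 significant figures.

In-progress results are shown, rounded to four significant figures, between the steps; each numeric step keeps full float precision through the solve. Exactly one rounding is applied to each reported value — derived quantities are recomputed from the batch weights per 1143 g of glass in full precision (three oxide percentages, the totals, net glass mass, ignition loss, yield) precisely as stated by the problem or answer text.
What the batch supplies per oxide:
  MgO: 909.4·0.3224 + 203.7·0.4719 = 389.3 g
  SiO2: 182.3·0.3212 + 909.4·0.6281 = 629.7 g
  ZrO2: 182.3·0.6778 = 123.6 g
LOI: 182.3·0.001000 + 909.4·0.04950 + 203.7·0.5281 = 152.8 g
Glass mass = batch − LOI = 1295 − 152.8 = 1143 g (equal to the oxide-mass sum)
wt %: oxide over glass, times 100

Glass mass = 1143 g (batch 1295 − LOI 152.8).
Composition: MgO 34.07%, SiO2 55.11%, ZrO2 10.81%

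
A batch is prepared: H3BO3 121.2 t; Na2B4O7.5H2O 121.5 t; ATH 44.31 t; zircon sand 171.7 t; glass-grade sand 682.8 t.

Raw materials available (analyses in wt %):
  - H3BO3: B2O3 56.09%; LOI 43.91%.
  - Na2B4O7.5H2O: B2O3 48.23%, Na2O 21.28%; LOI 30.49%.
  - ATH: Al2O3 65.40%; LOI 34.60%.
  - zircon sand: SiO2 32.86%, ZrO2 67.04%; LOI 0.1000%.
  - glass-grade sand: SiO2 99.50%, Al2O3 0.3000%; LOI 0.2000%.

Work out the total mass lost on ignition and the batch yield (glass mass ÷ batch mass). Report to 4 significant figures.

LOI loss = 107.1 t; glass = 1034 t; yield = 90.61%

Mid-chain values are shown rounded to 4 significant digits between the steps. All arithmetic maintains full float precision at all times — exactly one rounding goes into every reported figure. Derived quantities (net glass mass, totals, yield, LOI, the five compositions) are carried starting from the weights on 1034 t of glass at exact precision, as set out in the question or the answer.
Per-material ignition loss:
  H3BO3: 121.2 × 0.4391 = 53.22 t
  Na2B4O7.5H2O: 121.5 × 0.3049 = 37.05 t
  ATH: 44.31 × 0.3460 = 15.33 t
  zircon sand: 171.7 × 0.001000 = 0.1717 t
  glass-grade sand: 682.8 × 0.002000 = 1.366 t
Total LOI = 107.1 t
Glass = batch − LOI = 1142 − 107.1 = 1034 t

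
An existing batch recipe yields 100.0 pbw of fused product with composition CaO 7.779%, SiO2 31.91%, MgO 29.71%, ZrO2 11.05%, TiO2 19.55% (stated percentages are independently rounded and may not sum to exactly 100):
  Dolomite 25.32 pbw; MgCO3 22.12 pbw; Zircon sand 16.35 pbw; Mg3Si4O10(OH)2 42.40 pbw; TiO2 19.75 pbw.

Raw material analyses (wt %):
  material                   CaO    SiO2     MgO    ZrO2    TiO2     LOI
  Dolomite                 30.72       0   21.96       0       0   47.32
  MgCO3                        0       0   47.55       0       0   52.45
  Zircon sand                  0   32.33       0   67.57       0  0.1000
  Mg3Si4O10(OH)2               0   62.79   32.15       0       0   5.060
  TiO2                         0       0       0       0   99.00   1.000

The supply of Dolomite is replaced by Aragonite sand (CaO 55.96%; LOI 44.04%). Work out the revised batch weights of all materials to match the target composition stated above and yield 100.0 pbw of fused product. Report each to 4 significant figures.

Each numeric step keeps full precision from start to finish; mid-chain values are printed rounded to 4 significant digits on the page. Each reported result carries a single rounding. Derived quantities are recomputed at exact precision (totals, the five compositions, glass mass, ignition loss, yield) starting from the weights for 100.0 pbw of glass, as given in the problem or the answer.
Target masses of each oxide per 100.0 pbw fused product:
  CaO: 7.779% × 100.0 = 7.779 pbw
  SiO2: 31.91% × 100.0 = 31.91 pbw
  MgO: 29.71% × 100.0 = 29.71 pbw
  ZrO2: 11.05% × 100.0 = 11.05 pbw
  TiO2: 19.55% × 100.0 = 19.55 pbw
Checking each oxide sum with the batch weights as given, on the stated basis (target by target, the sums agree net of answer rounding effects):
  CaO: 13.90·0.5596 = 7.778 pbw (target 7.779 pbw)
  SiO2: 16.35·0.3233 + 42.40·0.6279 = 31.91 pbw (target 31.91 pbw)
  MgO: 33.81·0.4755 + 42.40·0.3215 = 29.71 pbw (target 29.71 pbw)
  ZrO2: 16.35·0.6757 = 11.05 pbw (target 11.05 pbw)
  TiO2: 19.75·0.9900 = 19.55 pbw (target 19.55 pbw)
Glass-mass closure: batch total minus LOI = 100.0 pbw (targets for the oxides total 100.0 pbw; with the basis standing at 100.0 pbw — rounding explains the deltas).
Whole-batch sum: Σ batch = 126.2 pbw; the LOI term Σ batch·LOI equals 26.21 pbw; glass ÷ batch gives a yield of 79.23%.

Revised batch per 100.0 pbw fused product:
  Aragonite sand: 13.90 pbw
  MgCO3: 33.81 pbw
  Zircon sand: 16.35 pbw
  Mg3Si4O10(OH)2: 42.40 pbw
  TiO2: 19.75 pbw
Total batch = 126.2 pbw; LOI loss = 26.21 pbw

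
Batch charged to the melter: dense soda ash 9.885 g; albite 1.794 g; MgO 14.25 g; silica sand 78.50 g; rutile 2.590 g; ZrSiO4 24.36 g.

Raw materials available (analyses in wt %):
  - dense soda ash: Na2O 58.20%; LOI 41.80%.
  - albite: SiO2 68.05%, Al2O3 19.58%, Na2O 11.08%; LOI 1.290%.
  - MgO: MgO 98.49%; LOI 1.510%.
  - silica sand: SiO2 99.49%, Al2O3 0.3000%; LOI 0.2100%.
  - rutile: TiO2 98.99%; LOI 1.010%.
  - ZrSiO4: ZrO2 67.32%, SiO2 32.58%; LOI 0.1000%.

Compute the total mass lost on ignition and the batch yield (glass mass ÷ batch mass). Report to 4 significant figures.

Rounding to four significant figures governs each intermediate as displayed; the whole derivation runs at full precision end to end — a single rounding yields each reported figure — derived quantities (LOI, the totals, glass mass, the yield, six oxide percentages) are carried starting from the weights at 126.8 g of glass at full precision, as quoted within the problem or the answer.
Loss on ignition, line by line:
  dense soda ash: 9.885 × 0.4180 = 4.132 g
  albite: 1.794 × 0.01290 = 0.02314 g
  MgO: 14.25 × 0.01510 = 0.2152 g
  silica sand: 78.50 × 0.002100 = 0.1648 g
  rutile: 2.590 × 0.01010 = 0.02616 g
  ZrSiO4: 24.36 × 0.001000 = 0.02436 g
Total LOI = 4.586 g
Glass = batch − LOI = 131.4 − 4.586 = 126.8 g

LOI loss = 4.586 g; glass = 126.8 g; yield = 96.51%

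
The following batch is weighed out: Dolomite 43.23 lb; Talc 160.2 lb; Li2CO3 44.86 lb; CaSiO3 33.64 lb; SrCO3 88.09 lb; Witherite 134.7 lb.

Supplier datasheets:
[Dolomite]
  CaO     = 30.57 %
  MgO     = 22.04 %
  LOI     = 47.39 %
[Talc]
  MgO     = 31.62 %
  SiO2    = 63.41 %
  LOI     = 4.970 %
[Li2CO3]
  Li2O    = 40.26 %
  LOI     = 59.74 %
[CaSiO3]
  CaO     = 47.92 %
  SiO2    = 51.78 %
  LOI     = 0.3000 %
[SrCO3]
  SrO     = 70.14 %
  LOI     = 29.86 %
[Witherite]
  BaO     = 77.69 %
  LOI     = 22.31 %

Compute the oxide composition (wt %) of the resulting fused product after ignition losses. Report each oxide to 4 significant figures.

All arithmetic runs at full precision through every step — in-progress results appear rounded off to 4 significant digits in the printout; every reported figure receives exactly one rounding. The derived quantities are rebuilt starting from the weights on 393.0 lb of glass in full precision (the totals, ignition loss, glass mass, the yield, the six compositions), as quoted within the problem or answer text.
Oxide-by-oxide delivered mass:
  CaO: 43.23·0.3057 + 33.64·0.4792 = 29.34 lb
  BaO: 134.7·0.7769 = 104.6 lb
  MgO: 43.23·0.2204 + 160.2·0.3162 = 60.18 lb
  SrO: 88.09·0.7014 = 61.79 lb
  Li2O: 44.86·0.4026 = 18.06 lb
  SiO2: 160.2·0.6341 + 33.64·0.5178 = 119.0 lb
LOI: 43.23·0.4739 + 160.2·0.04970 + 44.86·0.5974 + 33.64·0.003000 + 88.09·0.2986 + 134.7·0.2231 = 111.7 lb
Resulting glass, batch − LOI: 504.7 − 111.7 = 393.0 lb (the oxide masses sum to this)
percent share: oxide ÷ glass, ×100

Glass mass = 393.0 lb (batch 504.7 − LOI 111.7).
Composition: CaO 7.464%, BaO 26.63%, MgO 15.31%, SrO 15.72%, Li2O 4.595%, SiO2 30.28%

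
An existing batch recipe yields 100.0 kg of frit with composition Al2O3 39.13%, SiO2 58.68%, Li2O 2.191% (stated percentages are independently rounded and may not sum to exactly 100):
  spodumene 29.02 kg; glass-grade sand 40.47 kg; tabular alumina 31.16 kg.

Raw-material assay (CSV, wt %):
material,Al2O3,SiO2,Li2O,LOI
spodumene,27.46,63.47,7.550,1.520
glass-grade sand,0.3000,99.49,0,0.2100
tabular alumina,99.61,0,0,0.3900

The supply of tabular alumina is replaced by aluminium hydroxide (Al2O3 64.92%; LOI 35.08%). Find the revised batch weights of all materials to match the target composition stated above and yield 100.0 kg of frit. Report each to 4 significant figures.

All arithmetic keeps exact precision at every stage. In-progress results are shown, rounded to four significant digits, on the page — each reported figure carries a single rounding — the derived quantities, including net glass mass, ignition loss, yield, totals, the three compositions, are re-derived from the batch weights on 100.0 kg of glass at full precision precisely as stated by the problem or answer text.
Target oxide masses per 100.0 kg frit:
  Al2O3: 39.13% × 100.0 = 39.13 kg
  SiO2: 58.68% × 100.0 = 58.68 kg
  Li2O: 2.191% × 100.0 = 2.191 kg
A balance pass over the oxides, applying the batch weights above, relative to the basis at hand (delivered sums recover each target up to rounding of the answer):
  Al2O3: 29.02·0.2746 + 40.47·0.003000 + 47.81·0.6492 = 39.13 kg (target 39.13 kg)
  SiO2: 29.02·0.6347 + 40.47·0.9949 = 58.68 kg (target 58.68 kg)
  Li2O: 29.02·0.07550 = 2.191 kg (target 2.191 kg)
Glass-mass closure: net batch after ignition = 100.0 kg (targets for the oxides total 100.0 kg; versus the stated basis of 100.0 kg — differing by rounding only).
Batch total: Σ batch = 117.3 kg; LOI removed, Σ of batch·LOI: 17.30 kg; as yield: glass ÷ batch → 85.25%.

Revised batch per 100.0 kg frit:
  spodumene: 29.02 kg
  glass-grade sand: 40.47 kg
  aluminium hydroxide: 47.81 kg
Total batch = 117.3 kg; LOI loss = 17.30 kg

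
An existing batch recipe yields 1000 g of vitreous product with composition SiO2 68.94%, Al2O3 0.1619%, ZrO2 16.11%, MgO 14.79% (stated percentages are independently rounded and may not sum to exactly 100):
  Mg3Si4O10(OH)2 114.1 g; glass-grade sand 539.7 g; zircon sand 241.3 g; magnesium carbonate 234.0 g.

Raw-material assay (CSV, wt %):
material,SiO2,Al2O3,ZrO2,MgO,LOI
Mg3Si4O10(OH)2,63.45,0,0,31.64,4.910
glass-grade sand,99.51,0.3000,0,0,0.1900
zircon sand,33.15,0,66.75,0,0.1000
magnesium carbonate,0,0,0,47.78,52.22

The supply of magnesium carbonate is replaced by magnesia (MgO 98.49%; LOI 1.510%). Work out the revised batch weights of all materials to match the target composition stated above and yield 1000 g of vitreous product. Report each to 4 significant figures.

Revised batch per 1000 g vitreous product:
  Mg3Si4O10(OH)2: 114.1 g
  glass-grade sand: 539.7 g
  zircon sand: 241.3 g
  magnesia: 113.5 g
Total batch = 1009 g; LOI loss = 8.583 g

Working values are shown, rounded to four significant digits, on the page; the working math carries full float precision at all times — every reported figure includes exactly one rounding. All derived quantities are computed starting from the weights on 1000 g of glass in exact precision (the yield, the totals, LOI, the four compositions, glass mass), as written in question or answer.
Target oxide masses per 1000 g vitreous product:
  SiO2: 68.94% × 1000 = 689.4 g
  Al2O3: 0.1619% × 1000 = 1.619 g
  ZrO2: 16.11% × 1000 = 161.1 g
  MgO: 14.79% × 1000 = 147.9 g
A balance pass over the oxides, on the weights just shown, versus the basis set out (oxide sums agree with the targets within answer rounding):
  SiO2: 114.1·0.6345 + 539.7·0.9951 + 241.3·0.3315 = 689.4 g (target 689.4 g)
  Al2O3: 539.7·0.003000 = 1.619 g (target 1.619 g)
  ZrO2: 241.3·0.6675 = 161.1 g (target 161.1 g)
  MgO: 114.1·0.3164 + 113.5·0.9849 = 147.9 g (target 147.9 g)
The glass-mass cross-check: Σ batch − LOI loss = 1000 g (the targets, summed, come to 1000 g; against the stated basis, 1000 g — differing by rounding only).
Total batch = Σ batch = 1009 g; ignition loss, Σ(batch × LOI) = 8.583 g; glass ÷ batch gives a yield of 99.15%.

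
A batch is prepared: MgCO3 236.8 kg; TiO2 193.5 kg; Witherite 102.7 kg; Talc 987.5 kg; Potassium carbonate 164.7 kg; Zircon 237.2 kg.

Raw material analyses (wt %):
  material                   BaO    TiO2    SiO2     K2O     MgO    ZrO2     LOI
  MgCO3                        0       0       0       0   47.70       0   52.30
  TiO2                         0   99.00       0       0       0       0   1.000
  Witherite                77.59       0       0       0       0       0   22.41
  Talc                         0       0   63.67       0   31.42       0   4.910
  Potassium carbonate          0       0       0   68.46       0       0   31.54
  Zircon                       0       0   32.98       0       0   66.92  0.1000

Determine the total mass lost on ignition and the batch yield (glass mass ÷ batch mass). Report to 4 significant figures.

LOI loss = 249.5 kg; glass = 1673 kg; yield = 87.02%

Every computation holds exact precision in every operation. Values along the way are displayed rounded to 4 significant digits in the working. Each reported figure takes just one rounding. Derived quantities, which include the six compositions, glass mass, the yield, totals, ignition loss, are rebuilt in full precision, as set out in the problem or the answer, from the batch weights per 1673 kg of glass.
Each material's LOI contribution:
  MgCO3: 236.8 × 0.5230 = 123.8 kg
  TiO2: 193.5 × 0.01000 = 1.935 kg
  Witherite: 102.7 × 0.2241 = 23.02 kg
  Talc: 987.5 × 0.04910 = 48.49 kg
  Potassium carbonate: 164.7 × 0.3154 = 51.95 kg
  Zircon: 237.2 × 0.001000 = 0.2372 kg
Total LOI = 249.5 kg
Glass = batch − LOI = 1922 − 249.5 = 1673 kg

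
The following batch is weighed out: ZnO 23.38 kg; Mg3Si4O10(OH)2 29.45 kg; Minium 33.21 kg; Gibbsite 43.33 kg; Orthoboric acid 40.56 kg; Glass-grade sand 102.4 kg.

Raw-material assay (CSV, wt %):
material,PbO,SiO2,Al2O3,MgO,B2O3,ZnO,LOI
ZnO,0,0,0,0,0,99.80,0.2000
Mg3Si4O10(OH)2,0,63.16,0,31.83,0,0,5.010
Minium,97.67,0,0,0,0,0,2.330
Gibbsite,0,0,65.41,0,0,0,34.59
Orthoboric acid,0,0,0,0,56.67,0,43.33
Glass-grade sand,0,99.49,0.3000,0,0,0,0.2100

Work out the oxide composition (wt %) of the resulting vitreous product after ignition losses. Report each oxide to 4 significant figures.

Mid-chain values are rounded to four significant figures when displayed. The whole derivation holds full float precision from start to finish — each reported figure is rounded once only; all derived quantities are rebuilt from the weighed amounts per 237.3 kg of glass in exact precision (the totals, the yield, the six compositions, net glass mass, LOI), as quoted within the problem or answer text.
What the batch supplies per oxide:
  PbO: 33.21·0.9767 = 32.44 kg
  SiO2: 29.45·0.6316 + 102.4·0.9949 = 120.5 kg
  Al2O3: 43.33·0.6541 + 102.4·0.003000 = 28.65 kg
  MgO: 29.45·0.3183 = 9.374 kg
  B2O3: 40.56·0.5667 = 22.99 kg
  ZnO: 23.38·0.9980 = 23.33 kg
LOI: 23.38·0.002000 + 29.45·0.05010 + 33.21·0.02330 + 43.33·0.3459 + 40.56·0.4333 + 102.4·0.002100 = 35.07 kg
Glass = total batch minus LOI = 272.3 − 35.07 = 237.3 kg (the oxide masses sum to this)
percent share: oxide ÷ glass, ×100

Glass mass = 237.3 kg (batch 272.3 − LOI 35.07).
Composition: PbO 13.67%, SiO2 50.78%, Al2O3 12.08%, MgO 3.951%, B2O3 9.688%, ZnO 9.835%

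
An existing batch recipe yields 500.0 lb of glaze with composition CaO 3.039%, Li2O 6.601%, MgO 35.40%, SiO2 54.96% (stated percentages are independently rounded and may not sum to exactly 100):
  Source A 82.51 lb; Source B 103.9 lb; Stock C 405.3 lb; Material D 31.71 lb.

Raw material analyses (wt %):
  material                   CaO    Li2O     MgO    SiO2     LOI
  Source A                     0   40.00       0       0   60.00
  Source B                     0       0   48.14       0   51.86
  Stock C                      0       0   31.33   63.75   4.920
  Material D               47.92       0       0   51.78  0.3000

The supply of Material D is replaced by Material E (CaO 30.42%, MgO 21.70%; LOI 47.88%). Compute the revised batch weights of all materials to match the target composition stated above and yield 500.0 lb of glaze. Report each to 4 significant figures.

Revised batch per 500.0 lb glaze:
  Source A: 82.51 lb
  Source B: 64.62 lb
  Stock C: 431.1 lb
  Material E: 49.95 lb
Total batch = 628.2 lb; LOI loss = 128.1 lb

Working values are printed (rounded to four significant digits) at each printed step. All internal work runs at full precision at each step. Every reported figure takes exactly one rounding — all derived quantities, which include the yield, the totals, four oxide percentages, ignition loss, net glass mass, are recomputed at full float precision, exactly as shown in either problem or answer, from the batch weights for 500.0 lb of glass.
The oxide mass targets at 500.0 lb glaze:
  CaO: 3.039% × 500.0 = 15.20 lb
  Li2O: 6.601% × 500.0 = 33.01 lb
  MgO: 35.40% × 500.0 = 177.0 lb
  SiO2: 54.96% × 500.0 = 274.8 lb
Oxide-by-oxide audit per the reported batch figures, against the basis in use (summed amounts equal target values exact up to rounding of places):
  CaO: 49.95·0.3042 = 15.19 lb (target 15.20 lb)
  Li2O: 82.51·0.4000 = 33.00 lb (target 33.01 lb)
  MgO: 64.62·0.4814 + 431.1·0.3133 + 49.95·0.2170 = 177.0 lb (target 177.0 lb)
  SiO2: 431.1·0.6375 = 274.8 lb (target 274.8 lb)
Glass-mass bookkeeping: batch Σ − ignition loss = 500.0 lb (oxide target masses add up to 500.0 lb; against the stated basis, 500.0 lb — differing by rounding only).
Adding the batch up: Σ batch = 628.2 lb; LOI removed, Σ of batch·LOI: 128.1 lb; the yield ratio, glass ÷ batch: 79.60%.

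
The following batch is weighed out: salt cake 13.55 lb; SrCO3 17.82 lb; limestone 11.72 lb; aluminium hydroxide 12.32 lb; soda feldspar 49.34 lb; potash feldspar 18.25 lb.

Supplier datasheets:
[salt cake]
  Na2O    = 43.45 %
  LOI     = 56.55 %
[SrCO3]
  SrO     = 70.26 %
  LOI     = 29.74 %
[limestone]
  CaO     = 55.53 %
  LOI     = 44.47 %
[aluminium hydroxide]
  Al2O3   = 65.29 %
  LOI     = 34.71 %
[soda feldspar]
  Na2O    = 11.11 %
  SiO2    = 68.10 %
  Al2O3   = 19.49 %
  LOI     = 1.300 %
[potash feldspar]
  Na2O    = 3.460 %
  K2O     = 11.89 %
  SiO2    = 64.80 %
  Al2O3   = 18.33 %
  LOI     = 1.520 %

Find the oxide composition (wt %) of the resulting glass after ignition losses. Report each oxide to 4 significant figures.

Glass mass = 99.63 lb (batch 123.0 − LOI 23.37).
Composition: Na2O 12.05%, SrO 12.57%, K2O 2.178%, SiO2 45.59%, Al2O3 21.08%, CaO 6.532%

Rounding to four significant digits extends to every intermediate as shown. All arithmetic holds exact precision at all times; every reported figure includes exactly one rounding. Derived quantities (the six compositions, yield, net glass mass, ignition loss, the totals) are re-derived using the weight values on 99.63 lb of glass in exact precision, exactly as shown in either problem or answer.
Per-oxide mass from batch:
  Na2O: 13.55·0.4345 + 49.34·0.1111 + 18.25·0.03460 = 12.00 lb
  SrO: 17.82·0.7026 = 12.52 lb
  K2O: 18.25·0.1189 = 2.170 lb
  SiO2: 49.34·0.6810 + 18.25·0.6480 = 45.43 lb
  Al2O3: 12.32·0.6529 + 49.34·0.1949 + 18.25·0.1833 = 21.01 lb
  CaO: 11.72·0.5553 = 6.508 lb
LOI: 13.55·0.5655 + 17.82·0.2974 + 11.72·0.4447 + 12.32·0.3471 + 49.34·0.01300 + 18.25·0.01520 = 23.37 lb
The glass mass, total less LOI, = 123.0 − 23.37 = 99.63 lb (= Σ oxide masses)
percent by weight: oxide/glass ×100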